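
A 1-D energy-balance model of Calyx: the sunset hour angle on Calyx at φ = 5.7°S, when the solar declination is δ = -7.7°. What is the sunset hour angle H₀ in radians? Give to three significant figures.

H₀ = 1.58 rad

cos H₀ = −tan φ · tan δ = −tan(-5.7°) × tan(-7.700°) = -0.0135, so H₀ = 1.5843 rad = 90.77°.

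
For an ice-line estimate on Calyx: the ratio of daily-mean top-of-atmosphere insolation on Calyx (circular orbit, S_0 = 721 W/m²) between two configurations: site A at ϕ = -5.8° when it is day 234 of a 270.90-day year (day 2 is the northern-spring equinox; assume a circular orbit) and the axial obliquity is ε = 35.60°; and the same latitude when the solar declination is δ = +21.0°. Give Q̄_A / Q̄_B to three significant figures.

Q̄_A / Q̄_B ≈ 1.10

— Configuration A (ϕ=-5.8°):
Solar longitude: L_s = 360° × (234 − 2)/270.90 = 308.306°.
sin δ = sin 35.60° × sin 308.306° = -0.45680, so δ = -27.181°.
cos h₀ = −tan(-5.8°) tan(-27.181°) = -0.0522, h₀ = 1.6230 rad.
Bracket: h₀ sin ϕ sin δ + cos ϕ cos δ sin h₀ = 1.6230×-0.10106×-0.45680 + 0.99488×0.88957×0.99864 = 0.074925 + 0.883812 = 0.958737.
Q̄ = (S_0/π) × [bracket] = (721/π) × 0.958737 = 220.03 W/m².
— Configuration B (ϕ=-5.8°):
cos h₀ = −tan(-5.8°) tan(+21.000°) = 0.0390, h₀ = 1.5318 rad.
Bracket: h₀ sin ϕ sin δ + cos ϕ cos δ sin h₀ = 1.5318×-0.10106×0.35837 + 0.99488×0.93358×0.99924 = -0.055477 + 0.928094 = 0.872617.
Q̄ = (S_0/π) × [bracket] = (721/π) × 0.872617 = 200.27 W/m².
Ratio Q̄_A / Q̄_B = 220.03 / 200.27 = 1.099.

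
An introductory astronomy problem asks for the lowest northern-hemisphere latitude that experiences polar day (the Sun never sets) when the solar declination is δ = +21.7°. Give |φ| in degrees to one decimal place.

|φ| = 68.3°

Polar day requires cos H₀ = −tan φ tan δ ≤ −1, i.e. tan φ tan δ ≥ 1.
The boundary is |tan φ| · |tan δ| = 1, so |φ| = 90° − |δ| = 90° − 21.7° = 68.3° in the northern hemisphere.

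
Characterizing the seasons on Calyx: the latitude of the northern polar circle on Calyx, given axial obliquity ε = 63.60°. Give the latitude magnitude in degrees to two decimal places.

26.40°

The polar circle is the lowest latitude that experiences at least one full rotation of continuous daylight at the northern-summer solstice; it lies at |ϕ| = 90° − ε = 90° − 63.60° = 26.40°.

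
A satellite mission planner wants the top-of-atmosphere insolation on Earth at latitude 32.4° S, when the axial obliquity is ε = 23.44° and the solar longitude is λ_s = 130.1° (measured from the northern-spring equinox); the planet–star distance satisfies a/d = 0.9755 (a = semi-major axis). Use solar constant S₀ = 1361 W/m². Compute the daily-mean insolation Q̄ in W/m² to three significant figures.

Q̄ ≈ 233 W/m²

Solar declination: sin δ = sin ε · sin λ_s = sin 23.44° × sin 130.1° = 0.30428, so δ = +17.715°.
cos H₀ = −tan(-32.4°) tan(+17.715°) = 0.2027, H₀ = 1.3667 rad.
Bracket: H₀ sin φ sin δ + cos φ cos δ sin H₀ = 1.3667×-0.53583×0.30428 + 0.84433×0.95258×0.97924 = -0.222830 + 0.787595 = 0.564765.
Inverse-square distance factor (a/d)² = 0.9755² = 0.951600.
Q̄ = (S₀/π) × 0.951600 × [bracket] = (1361/π) × 0.951600 × 0.564765 = 232.8 W/m².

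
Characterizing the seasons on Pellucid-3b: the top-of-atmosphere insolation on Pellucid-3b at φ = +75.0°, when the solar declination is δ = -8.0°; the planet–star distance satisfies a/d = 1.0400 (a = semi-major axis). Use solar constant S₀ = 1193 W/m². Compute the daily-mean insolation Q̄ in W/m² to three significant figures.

Q̄ ≈ 33.4 W/m²

cos H₀ = −tan(+75.0°) tan(-8.000°) = 0.5245, H₀ = 1.0187 rad.
Bracket: H₀ sin φ sin δ + cos φ cos δ sin H₀ = 1.0187×0.96593×-0.13917 + 0.25882×0.99027×0.85141 = -0.136942 + 0.218218 = 0.081276.
Inverse-square distance factor (a/d)² = 1.0400² = 1.081600.
Q̄ = (S₀/π) × 1.081600 × [bracket] = (1193/π) × 1.081600 × 0.081276 = 33.38 W/m².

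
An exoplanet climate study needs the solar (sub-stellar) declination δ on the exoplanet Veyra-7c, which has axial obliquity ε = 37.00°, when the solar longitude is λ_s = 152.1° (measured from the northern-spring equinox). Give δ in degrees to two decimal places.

sin δ = sin ε · sin λ_s = sin 37.00° × sin 152.1° = 0.281607.
δ = arcsin(0.281607) = +16.36°.

δ = +16.36°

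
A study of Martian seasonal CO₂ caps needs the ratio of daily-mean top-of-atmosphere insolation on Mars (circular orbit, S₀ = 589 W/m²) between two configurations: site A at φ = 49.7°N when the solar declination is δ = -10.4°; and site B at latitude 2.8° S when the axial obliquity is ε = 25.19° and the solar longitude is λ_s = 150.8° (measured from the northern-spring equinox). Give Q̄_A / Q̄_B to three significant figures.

— Configuration A (φ=+49.7°):
cos H₀ = −tan(+49.7°) tan(-10.400°) = 0.2164, H₀ = 1.3527 rad.
Bracket: H₀ sin φ sin δ + cos φ cos δ sin H₀ = 1.3527×0.76267×-0.18052 + 0.64679×0.98357×0.97630 = -0.186236 + 0.621086 = 0.434850.
Q̄ = (S₀/π) × [bracket] = (589/π) × 0.434850 = 81.528 W/m².
— Configuration B (φ=-2.8°):
Solar declination: sin δ = sin ε · sin λ_s = sin 25.19° × sin 150.8° = 0.20764, so δ = +11.984°.
cos H₀ = −tan(-2.8°) tan(+11.984°) = 0.0104, H₀ = 1.5604 rad.
Bracket: H₀ sin φ sin δ + cos φ cos δ sin H₀ = 1.5604×-0.04885×0.20764 + 0.99881×0.97820×0.99995 = -0.015827 + 0.976987 = 0.961160.
Q̄ = (S₀/π) × [bracket] = (589/π) × 0.961160 = 180.20 W/m².
Ratio Q̄_A / Q̄_B = 81.528 / 180.20 = 0.4524.

Q̄_A / Q̄_B ≈ 0.452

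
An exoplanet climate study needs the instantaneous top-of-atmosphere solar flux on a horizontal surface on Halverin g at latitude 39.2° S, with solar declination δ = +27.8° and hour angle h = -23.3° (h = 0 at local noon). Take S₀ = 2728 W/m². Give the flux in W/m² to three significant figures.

cos θ_z = sin φ sin δ + cos φ cos δ cos h = -0.294770 + 0.629596 = 0.334826.
Flux = S₀ · cos θ_z = 2728 × 0.334826 = 913.4 W/m².

913 W/m²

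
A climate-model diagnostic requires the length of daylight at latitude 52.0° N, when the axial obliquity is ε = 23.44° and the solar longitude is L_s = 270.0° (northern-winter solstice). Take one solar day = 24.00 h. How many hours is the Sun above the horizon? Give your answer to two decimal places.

Solar declination: sin δ = sin ε · sin L_s = sin 23.44° × sin 270.0° = -0.39779, so δ = -23.440°.
cos h₀ = −tan ϕ · tan δ = −tan(+52.0°) × tan(-23.440°) = 0.5549, so h₀ = 0.9825 rad = 56.29°.
Daylight = 2h₀/(2π) × 24.00 h = (0.9825/π) × 24.00 = 7.51 h.

7.51 h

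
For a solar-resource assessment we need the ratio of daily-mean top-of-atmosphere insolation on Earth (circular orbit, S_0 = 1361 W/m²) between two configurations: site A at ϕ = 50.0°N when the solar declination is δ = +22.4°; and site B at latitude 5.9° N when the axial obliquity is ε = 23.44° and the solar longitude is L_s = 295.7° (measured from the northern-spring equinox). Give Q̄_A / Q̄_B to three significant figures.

Q̄_A / Q̄_B ≈ 1.29

— Configuration A (ϕ=+50.0°):
cos h₀ = −tan(+50.0°) tan(+22.400°) = -0.4912, h₀ = 2.0843 rad.
Bracket: h₀ sin ϕ sin δ + cos ϕ cos δ sin h₀ = 2.0843×0.76604×0.38107 + 0.64279×0.92455×0.87104 = 0.608438 + 0.517652 = 1.126090.
Q̄ = (S_0/π) × [bracket] = (1361/π) × 1.126090 = 487.84 W/m².
— Configuration B (ϕ=+5.9°):
Solar declination: sin δ = sin ε · sin L_s = sin 23.44° × sin 295.7° = -0.35844, so δ = -21.004°.
cos h₀ = −tan(+5.9°) tan(-21.004°) = 0.0397, h₀ = 1.5311 rad.
Bracket: h₀ sin ϕ sin δ + cos ϕ cos δ sin h₀ = 1.5311×0.10279×-0.35844 + 0.99470×0.93355×0.99921 = -0.056412 + 0.927869 = 0.871457.
Q̄ = (S_0/π) × [bracket] = (1361/π) × 0.871457 = 377.53 W/m².
Ratio Q̄_A / Q̄_B = 487.84 / 377.53 = 1.292.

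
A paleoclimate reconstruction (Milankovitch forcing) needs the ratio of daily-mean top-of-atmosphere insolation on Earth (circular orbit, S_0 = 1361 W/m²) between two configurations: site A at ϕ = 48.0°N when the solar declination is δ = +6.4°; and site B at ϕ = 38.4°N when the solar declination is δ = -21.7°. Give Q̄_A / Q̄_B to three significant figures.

Q̄_A / Q̄_B ≈ 1.98

— Configuration A (ϕ=+48.0°):
cos h₀ = −tan(+48.0°) tan(+6.400°) = -0.1246, h₀ = 1.6957 rad.
Bracket: h₀ sin ϕ sin δ + cos ϕ cos δ sin h₀ = 1.6957×0.74314×0.11147 + 0.66913×0.99377×0.99221 = 0.140468 + 0.659781 = 0.800249.
Q̄ = (S_0/π) × [bracket] = (1361/π) × 0.800249 = 346.68 W/m².
— Configuration B (ϕ=+38.4°):
cos h₀ = −tan(+38.4°) tan(-21.700°) = 0.3154, h₀ = 1.2499 rad.
Bracket: h₀ sin ϕ sin δ + cos ϕ cos δ sin h₀ = 1.2499×0.62115×-0.36975 + 0.78369×0.92913×0.94896 = -0.287065 + 0.690985 = 0.403920.
Q̄ = (S_0/π) × [bracket] = (1361/π) × 0.403920 = 174.99 W/m².
Ratio Q̄_A / Q̄_B = 346.68 / 174.99 = 1.981.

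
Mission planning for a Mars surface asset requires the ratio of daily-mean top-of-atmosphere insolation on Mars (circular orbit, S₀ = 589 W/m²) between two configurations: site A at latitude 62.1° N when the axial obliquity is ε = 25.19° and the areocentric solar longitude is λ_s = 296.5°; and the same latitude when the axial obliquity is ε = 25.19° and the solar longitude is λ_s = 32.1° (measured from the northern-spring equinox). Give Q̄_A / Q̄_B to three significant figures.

— Configuration A (φ=+62.1°):
sin δ = sin 25.19° × sin 296.5° = -0.38090, so δ = -22.390°.
cos H₀ = −tan(+62.1°) tan(-22.390°) = 0.7781, H₀ = 0.6792 rad.
Bracket: H₀ sin φ sin δ + cos φ cos δ sin H₀ = 0.6792×0.88377×-0.38090 + 0.46793×0.92461×0.62820 = -0.228638 + 0.271792 = 0.043154.
Q̄ = (S₀/π) × [bracket] = (589/π) × 0.043154 = 8.0907 W/m².
— Configuration B (φ=+62.1°):
Solar declination: sin δ = sin ε · sin λ_s = sin 25.19° × sin 32.1° = 0.22617, so δ = +13.072°.
cos H₀ = −tan(+62.1°) tan(+13.072°) = -0.4385, H₀ = 2.0248 rad.
Bracket: H₀ sin φ sin δ + cos φ cos δ sin H₀ = 2.0248×0.88377×0.22617 + 0.46793×0.97409×0.89871 = 0.404722 + 0.409637 = 0.814359.
Q̄ = (S₀/π) × [bracket] = (589/π) × 0.814359 = 152.68 W/m².
Ratio Q̄_A / Q̄_B = 8.0907 / 152.68 = 0.05299.

Q̄_A / Q̄_B ≈ 0.0530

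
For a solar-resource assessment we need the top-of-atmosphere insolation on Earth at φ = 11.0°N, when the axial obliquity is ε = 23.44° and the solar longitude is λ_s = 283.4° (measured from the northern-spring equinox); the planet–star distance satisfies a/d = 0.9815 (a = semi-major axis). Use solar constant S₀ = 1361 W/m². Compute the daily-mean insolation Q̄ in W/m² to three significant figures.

Q̄ ≈ 331 W/m²

Solar declination: sin δ = sin ε · sin λ_s = sin 23.44° × sin 283.4° = -0.38696, so δ = -22.765°.
cos H₀ = −tan(+11.0°) tan(-22.765°) = 0.0816, H₀ = 1.4891 rad.
Bracket: H₀ sin φ sin δ + cos φ cos δ sin H₀ = 1.4891×0.19081×-0.38696 + 0.98163×0.92210×0.99667 = -0.109949 + 0.902147 = 0.792198.
Inverse-square distance factor (a/d)² = 0.9815² = 0.963342.
Q̄ = (S₀/π) × 0.963342 × [bracket] = (1361/π) × 0.963342 × 0.792198 = 330.6 W/m².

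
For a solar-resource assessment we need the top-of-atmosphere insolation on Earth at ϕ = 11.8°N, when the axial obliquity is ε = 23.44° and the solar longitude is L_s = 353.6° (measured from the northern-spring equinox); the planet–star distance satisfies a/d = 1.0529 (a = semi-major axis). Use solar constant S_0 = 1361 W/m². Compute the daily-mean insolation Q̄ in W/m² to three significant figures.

Solar declination: sin δ = sin ε · sin L_s = sin 23.44° × sin 353.6° = -0.04434, so δ = -2.541°.
cos h₀ = −tan(+11.8°) tan(-2.541°) = 0.0093, h₀ = 1.5615 rad.
Bracket: h₀ sin ϕ sin δ + cos ϕ cos δ sin h₀ = 1.5615×0.20450×-0.04434 + 0.97887×0.99902×0.99996 = -0.014159 + 0.977872 = 0.963713.
Inverse-square distance factor (a/d)² = 1.0529² = 1.108598.
Q̄ = (S_0/π) × 1.108598 × [bracket] = (1361/π) × 1.108598 × 0.963713 = 462.8 W/m².

Q̄ ≈ 463 W/m²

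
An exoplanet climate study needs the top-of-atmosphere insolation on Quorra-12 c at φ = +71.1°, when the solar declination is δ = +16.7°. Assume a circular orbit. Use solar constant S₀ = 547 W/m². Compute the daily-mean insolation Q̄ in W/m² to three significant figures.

cos H₀ = −tan(+71.1°) tan(+16.700°) = -0.8763, H₀ = 2.6389 rad.
Bracket: H₀ sin φ sin δ + cos φ cos δ sin H₀ = 2.6389×0.94609×0.28736 + 0.32392×0.95782×0.48182 = 0.717434 + 0.149488 = 0.866922.
Q̄ = (S₀/π) × [bracket] = (547/π) × 0.866922 = 150.9 W/m².

Q̄ ≈ 151 W/m²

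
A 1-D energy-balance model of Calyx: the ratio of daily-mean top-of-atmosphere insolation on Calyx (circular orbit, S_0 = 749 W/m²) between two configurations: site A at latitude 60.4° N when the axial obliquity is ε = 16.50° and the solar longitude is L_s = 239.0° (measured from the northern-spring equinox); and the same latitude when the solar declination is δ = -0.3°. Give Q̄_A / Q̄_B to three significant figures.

— Configuration A (ϕ=+60.4°):
Solar declination: sin δ = sin ε · sin L_s = sin 16.50° × sin 239.0° = -0.24345, so δ = -14.090°.
cos h₀ = −tan(+60.4°) tan(-14.090°) = 0.4418, h₀ = 1.1131 rad.
Bracket: h₀ sin ϕ sin δ + cos ϕ cos δ sin h₀ = 1.1131×0.86949×-0.24345 + 0.49394×0.96991×0.89709 = -0.235618 + 0.429775 = 0.194157.
Q̄ = (S_0/π) × [bracket] = (749/π) × 0.194157 = 46.290 W/m².
— Configuration B (ϕ=+60.4°):
cos h₀ = −tan(+60.4°) tan(-0.300°) = 0.0092, h₀ = 1.5616 rad.
Bracket: h₀ sin ϕ sin δ + cos ϕ cos δ sin h₀ = 1.5616×0.86949×-0.00524 + 0.49394×0.99999×0.99996 = -0.007115 + 0.493915 = 0.486800.
Q̄ = (S_0/π) × [bracket] = (749/π) × 0.486800 = 116.06 W/m².
Ratio Q̄_A / Q̄_B = 46.290 / 116.06 = 0.3988.

Q̄_A / Q̄_B ≈ 0.399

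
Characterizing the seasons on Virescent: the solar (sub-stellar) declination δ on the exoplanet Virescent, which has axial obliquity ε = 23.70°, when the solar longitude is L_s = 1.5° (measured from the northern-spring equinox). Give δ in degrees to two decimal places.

δ = +0.60°

sin δ = sin ε · sin L_s = sin 23.70° × sin 1.5° = 0.010522.
δ = arcsin(0.010522) = +0.60°.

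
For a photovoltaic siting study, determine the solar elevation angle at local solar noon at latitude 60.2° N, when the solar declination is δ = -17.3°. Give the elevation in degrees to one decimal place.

At local noon the hour angle is zero, so the zenith angle equals |ϕ − δ| = |+60.2° − (-17.300°)| = 77.500°.
Elevation = 90° − 77.500° = 12.5°.

12.5°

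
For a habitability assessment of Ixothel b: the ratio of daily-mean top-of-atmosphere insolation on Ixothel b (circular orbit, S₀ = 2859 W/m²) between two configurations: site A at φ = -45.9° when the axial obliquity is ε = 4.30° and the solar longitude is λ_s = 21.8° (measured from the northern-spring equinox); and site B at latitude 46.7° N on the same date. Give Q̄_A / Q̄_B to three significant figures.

Q̄_A / Q̄_B ≈ 0.926

— Configuration A (φ=-45.9°):
Solar declination: sin δ = sin ε · sin λ_s = sin 4.30° × sin 21.8° = 0.02784, so δ = +1.596°.
cos H₀ = −tan(-45.9°) tan(+1.596°) = 0.0287, H₀ = 1.5420 rad.
Bracket: H₀ sin φ sin δ + cos φ cos δ sin H₀ = 1.5420×-0.71813×0.02784 + 0.69591×0.99961×0.99959 = -0.030829 + 0.695353 = 0.664524.
Q̄ = (S₀/π) × [bracket] = (2859/π) × 0.664524 = 604.75 W/m².
— Configuration B (φ=+46.7°):
cos H₀ = −tan(+46.7°) tan(+1.596°) = -0.0296, H₀ = 1.6004 rad.
Bracket: H₀ sin φ sin δ + cos φ cos δ sin H₀ = 1.6004×0.72777×0.02784 + 0.68582×0.99961×0.99956 = 0.032426 + 0.685251 = 0.717677.
Q̄ = (S₀/π) × [bracket] = (2859/π) × 0.717677 = 653.12 W/m².
Ratio Q̄_A / Q̄_B = 604.75 / 653.12 = 0.9259.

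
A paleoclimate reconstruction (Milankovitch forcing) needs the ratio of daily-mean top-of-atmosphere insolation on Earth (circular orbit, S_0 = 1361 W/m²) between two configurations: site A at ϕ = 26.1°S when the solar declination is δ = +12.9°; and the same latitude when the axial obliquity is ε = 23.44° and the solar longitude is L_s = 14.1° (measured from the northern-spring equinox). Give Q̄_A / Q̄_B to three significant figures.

Q̄_A / Q̄_B ≈ 0.878

— Configuration A (ϕ=-26.1°):
cos h₀ = −tan(-26.1°) tan(+12.900°) = 0.1122, h₀ = 1.4584 rad.
Bracket: h₀ sin ϕ sin δ + cos ϕ cos δ sin h₀ = 1.4584×-0.43994×0.22325 + 0.89803×0.97476×0.99369 = -0.143239 + 0.869840 = 0.726601.
Q̄ = (S_0/π) × [bracket] = (1361/π) × 0.726601 = 314.78 W/m².
— Configuration B (ϕ=-26.1°):
Solar declination: sin δ = sin ε · sin L_s = sin 23.44° × sin 14.1° = 0.09691, so δ = +5.561°.
cos h₀ = −tan(-26.1°) tan(+5.561°) = 0.0477, h₀ = 1.5231 rad.
Bracket: h₀ sin ϕ sin δ + cos ϕ cos δ sin h₀ = 1.5231×-0.43994×0.09691 + 0.89803×0.99529×0.99886 = -0.064937 + 0.892781 = 0.827844.
Q̄ = (S_0/π) × [bracket] = (1361/π) × 0.827844 = 358.64 W/m².
Ratio Q̄_A / Q̄_B = 314.78 / 358.64 = 0.8777.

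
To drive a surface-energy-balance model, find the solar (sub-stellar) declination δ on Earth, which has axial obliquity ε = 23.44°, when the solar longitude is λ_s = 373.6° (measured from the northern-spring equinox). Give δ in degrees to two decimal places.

δ = +5.37°

sin δ = sin ε · sin λ_s = sin 23.44° × sin 373.6° = 0.093537.
δ = arcsin(0.093537) = +5.37°.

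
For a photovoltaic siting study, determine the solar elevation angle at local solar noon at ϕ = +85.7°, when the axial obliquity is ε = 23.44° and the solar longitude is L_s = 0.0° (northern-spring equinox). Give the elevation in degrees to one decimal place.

4.3°

Solar declination: sin δ = sin ε · sin L_s = sin 23.44° × sin 0.0° = 0.00000, so δ = +0.000°.
At local noon the hour angle is zero, so the zenith angle equals |ϕ − δ| = |+85.7° − (+0.000°)| = 85.700°.
Elevation = 90° − 85.700° = 4.3°.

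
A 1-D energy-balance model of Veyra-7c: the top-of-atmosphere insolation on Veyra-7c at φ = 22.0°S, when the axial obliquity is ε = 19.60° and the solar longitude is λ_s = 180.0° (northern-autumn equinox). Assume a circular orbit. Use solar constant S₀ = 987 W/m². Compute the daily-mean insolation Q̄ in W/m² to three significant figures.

Q̄ ≈ 291 W/m²

Solar declination: sin δ = sin ε · sin λ_s = sin 19.60° × sin 180.0° = 0.00000, so δ = +0.000°.
cos H₀ = −tan(-22.0°) tan(+0.000°) = 0.0000, H₀ = 1.5708 rad.
Bracket: H₀ sin φ sin δ + cos φ cos δ sin H₀ = 1.5708×-0.37461×0.00000 + 0.92718×1.00000×1.00000 = -0.000000 + 0.927180 = 0.927180.
Q̄ = (S₀/π) × [bracket] = (987/π) × 0.927180 = 291.3 W/m².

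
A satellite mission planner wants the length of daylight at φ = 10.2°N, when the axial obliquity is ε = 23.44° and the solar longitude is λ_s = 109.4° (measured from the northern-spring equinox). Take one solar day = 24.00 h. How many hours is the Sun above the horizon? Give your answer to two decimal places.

12.56 h

Solar declination: sin δ = sin ε · sin λ_s = sin 23.44° × sin 109.4° = 0.37520, so δ = +22.037°.
cos H₀ = −tan φ · tan δ = −tan(+10.2°) × tan(+22.037°) = -0.0728, so H₀ = 1.6437 rad = 94.18°.
Daylight = 2H₀/(2π) × 24.00 h = (1.6437/π) × 24.00 = 12.56 h.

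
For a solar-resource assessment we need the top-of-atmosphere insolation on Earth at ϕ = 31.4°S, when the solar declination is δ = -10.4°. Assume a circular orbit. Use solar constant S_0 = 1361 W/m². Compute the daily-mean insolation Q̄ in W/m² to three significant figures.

cos h₀ = −tan(-31.4°) tan(-10.400°) = -0.1120, h₀ = 1.6831 rad.
Bracket: h₀ sin ϕ sin δ + cos ϕ cos δ sin h₀ = 1.6831×-0.52101×-0.18052 + 0.85355×0.98357×0.99370 = 0.158300 + 0.834237 = 0.992537.
Q̄ = (S_0/π) × [bracket] = (1361/π) × 0.992537 = 430.0 W/m².

Q̄ ≈ 430 W/m²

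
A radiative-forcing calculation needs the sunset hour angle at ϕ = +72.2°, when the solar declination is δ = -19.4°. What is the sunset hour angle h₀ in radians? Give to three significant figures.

h₀ = 0.00 rad

cos h₀ = −tan ϕ · tan δ = 1.0968 ≥ 1, so the Sun never rises (polar night) and h₀ = 0.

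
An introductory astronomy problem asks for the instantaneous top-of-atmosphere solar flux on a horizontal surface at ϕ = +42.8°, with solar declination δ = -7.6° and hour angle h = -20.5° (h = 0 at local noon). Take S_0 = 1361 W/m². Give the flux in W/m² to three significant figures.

cos θ_z = sin ϕ sin δ + cos ϕ cos δ cos h = -0.089860 + 0.681227 = 0.591367.
Flux = S_0 · cos θ_z = 1361 × 0.591367 = 804.9 W/m².

805 W/m²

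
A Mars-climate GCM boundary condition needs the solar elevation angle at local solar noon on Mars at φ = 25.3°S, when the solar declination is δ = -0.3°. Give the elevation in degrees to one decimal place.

65.0°

At local noon the hour angle is zero, so the zenith angle equals |φ − δ| = |-25.3° − (-0.300°)| = 25.000°.
Elevation = 90° − 25.000° = 65.0°.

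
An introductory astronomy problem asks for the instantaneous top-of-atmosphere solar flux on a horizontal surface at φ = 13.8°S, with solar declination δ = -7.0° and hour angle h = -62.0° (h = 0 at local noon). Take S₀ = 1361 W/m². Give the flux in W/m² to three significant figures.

cos θ_z = sin φ sin δ + cos φ cos δ cos h = 0.029070 + 0.452522 = 0.481592.
Flux = S₀ · cos θ_z = 1361 × 0.481592 = 655.4 W/m².

655 W/m²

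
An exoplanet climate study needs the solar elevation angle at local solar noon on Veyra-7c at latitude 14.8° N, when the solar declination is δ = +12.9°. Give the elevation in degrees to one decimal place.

At local noon the hour angle is zero, so the zenith angle equals |φ − δ| = |+14.8° − (+12.900°)| = 1.900°.
Elevation = 90° − 1.900° = 88.1°.

88.1°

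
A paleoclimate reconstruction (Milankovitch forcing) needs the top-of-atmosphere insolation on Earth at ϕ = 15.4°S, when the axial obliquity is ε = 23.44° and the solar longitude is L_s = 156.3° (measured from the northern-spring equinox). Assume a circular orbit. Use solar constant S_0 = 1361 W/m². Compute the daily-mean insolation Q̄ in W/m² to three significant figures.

Q̄ ≈ 384 W/m²

Solar declination: sin δ = sin ε · sin L_s = sin 23.44° × sin 156.3° = 0.15989, so δ = +9.201°.
cos h₀ = −tan(-15.4°) tan(+9.201°) = 0.0446, h₀ = 1.5262 rad.
Bracket: h₀ sin ϕ sin δ + cos ϕ cos δ sin h₀ = 1.5262×-0.26556×0.15989 + 0.96410×0.98713×0.99900 = -0.064803 + 0.950740 = 0.885937.
Q̄ = (S_0/π) × [bracket] = (1361/π) × 0.885937 = 383.8 W/m².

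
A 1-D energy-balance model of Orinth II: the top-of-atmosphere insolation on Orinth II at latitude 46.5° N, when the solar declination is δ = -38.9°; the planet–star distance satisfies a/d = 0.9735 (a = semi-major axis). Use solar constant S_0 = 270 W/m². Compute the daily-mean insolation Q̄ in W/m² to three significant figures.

cos h₀ = −tan(+46.5°) tan(-38.900°) = 0.8503, h₀ = 0.5543 rad.
Bracket: h₀ sin ϕ sin δ + cos ϕ cos δ sin h₀ = 0.5543×0.72537×-0.62796 + 0.68835×0.77824×0.52631 = -0.252486 + 0.281945 = 0.029459.
Inverse-square distance factor (a/d)² = 0.9735² = 0.947702.
Q̄ = (S_0/π) × 0.947702 × [bracket] = (270/π) × 0.947702 × 0.029459 = 2.399 W/m².

Q̄ ≈ 2.40 W/m²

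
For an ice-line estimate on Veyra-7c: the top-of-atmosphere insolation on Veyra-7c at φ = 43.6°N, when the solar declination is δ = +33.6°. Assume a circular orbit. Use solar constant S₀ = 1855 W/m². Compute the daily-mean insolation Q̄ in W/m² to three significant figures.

Q̄ ≈ 784 W/m²

cos H₀ = −tan(+43.6°) tan(+33.600°) = -0.6327, H₀ = 2.2558 rad.
Bracket: H₀ sin φ sin δ + cos φ cos δ sin H₀ = 2.2558×0.68962×0.55339 + 0.72417×0.83292×0.77440 = 0.860878 + 0.467099 = 1.327977.
Q̄ = (S₀/π) × [bracket] = (1855/π) × 1.327977 = 784.1 W/m².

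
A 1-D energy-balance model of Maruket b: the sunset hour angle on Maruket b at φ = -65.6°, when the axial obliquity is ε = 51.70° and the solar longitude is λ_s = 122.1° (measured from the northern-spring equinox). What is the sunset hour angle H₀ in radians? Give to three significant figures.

Solar declination: sin δ = sin ε · sin λ_s = sin 51.70° × sin 122.1° = 0.66480, so δ = +41.667°.
cos H₀ = −tan φ · tan δ = 1.9619 ≥ 1, so the host star never rises (polar night) and H₀ = 0.

H₀ = 0.00 rad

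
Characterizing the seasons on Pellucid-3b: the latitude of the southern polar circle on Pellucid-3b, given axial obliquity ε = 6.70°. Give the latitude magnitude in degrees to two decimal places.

The polar circle is the lowest latitude that experiences at least one full rotation of continuous darkness at the northern-summer solstice; it lies at |ϕ| = 90° − ε = 90° − 6.70° = 83.30°.

83.30°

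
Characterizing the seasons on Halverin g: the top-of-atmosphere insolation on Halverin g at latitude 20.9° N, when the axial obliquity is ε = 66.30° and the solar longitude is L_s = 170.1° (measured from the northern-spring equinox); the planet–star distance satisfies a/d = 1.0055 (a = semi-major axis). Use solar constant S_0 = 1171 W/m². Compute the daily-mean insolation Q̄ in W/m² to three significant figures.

Q̄ ≈ 382 W/m²

Solar declination: sin δ = sin ε · sin L_s = sin 66.30° × sin 170.1° = 0.15743, so δ = +9.058°.
cos h₀ = −tan(+20.9°) tan(+9.058°) = -0.0609, h₀ = 1.6317 rad.
Bracket: h₀ sin ϕ sin δ + cos ϕ cos δ sin h₀ = 1.6317×0.35674×0.15743 + 0.93420×0.98753×0.99815 = 0.091639 + 0.920844 = 1.012483.
Inverse-square distance factor (a/d)² = 1.0055² = 1.011030.
Q̄ = (S_0/π) × 1.011030 × [bracket] = (1171/π) × 1.011030 × 1.012483 = 381.6 W/m².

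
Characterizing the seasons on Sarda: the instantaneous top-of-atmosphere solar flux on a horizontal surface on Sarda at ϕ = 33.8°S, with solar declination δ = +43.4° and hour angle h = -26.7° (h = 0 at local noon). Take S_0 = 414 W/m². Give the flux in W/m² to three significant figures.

65.1 W/m²

cos θ_z = sin ϕ sin δ + cos ϕ cos δ cos h = -0.382224 + 0.539393 = 0.157169.
Flux = S_0 · cos θ_z = 414 × 0.157169 = 65.07 W/m².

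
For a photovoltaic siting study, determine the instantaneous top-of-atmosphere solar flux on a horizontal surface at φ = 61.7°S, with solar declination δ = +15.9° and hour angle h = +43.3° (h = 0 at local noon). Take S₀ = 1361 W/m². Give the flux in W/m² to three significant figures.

123 W/m²

cos θ_z = sin φ sin δ + cos φ cos δ cos h = -0.241215 + 0.331828 = 0.090613.
Flux = S₀ · cos θ_z = 1361 × 0.090613 = 123.3 W/m².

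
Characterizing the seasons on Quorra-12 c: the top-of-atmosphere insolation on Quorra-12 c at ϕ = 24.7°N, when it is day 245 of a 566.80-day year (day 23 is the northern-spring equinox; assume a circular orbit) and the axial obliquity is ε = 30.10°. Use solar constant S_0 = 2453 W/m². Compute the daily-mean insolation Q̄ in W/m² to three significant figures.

Solar longitude: L_s = 360° × (245 − 23)/566.80 = 141.002°.
sin δ = sin 30.10° × sin 141.002° = 0.31560, so δ = +18.397°.
cos h₀ = −tan(+24.7°) tan(+18.397°) = -0.1530, h₀ = 1.7244 rad.
Bracket: h₀ sin ϕ sin δ + cos ϕ cos δ sin h₀ = 1.7244×0.41787×0.31560 + 0.90851×0.94889×0.98823 = 0.227413 + 0.851929 = 1.079342.
Q̄ = (S_0/π) × [bracket] = (2453/π) × 1.079342 = 842.8 W/m².

Q̄ ≈ 843 W/m²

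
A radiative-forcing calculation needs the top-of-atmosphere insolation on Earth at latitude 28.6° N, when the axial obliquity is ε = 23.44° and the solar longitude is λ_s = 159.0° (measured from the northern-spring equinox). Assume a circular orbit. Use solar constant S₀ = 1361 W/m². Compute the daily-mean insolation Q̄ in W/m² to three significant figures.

Q̄ ≈ 424 W/m²

Solar declination: sin δ = sin ε · sin λ_s = sin 23.44° × sin 159.0° = 0.14255, so δ = +8.196°.
cos H₀ = −tan(+28.6°) tan(+8.196°) = -0.0785, H₀ = 1.6494 rad.
Bracket: H₀ sin φ sin δ + cos φ cos δ sin H₀ = 1.6494×0.47869×0.14255 + 0.87798×0.98979×0.99691 = 0.112551 + 0.866331 = 0.978882.
Q̄ = (S₀/π) × [bracket] = (1361/π) × 0.978882 = 424.1 W/m².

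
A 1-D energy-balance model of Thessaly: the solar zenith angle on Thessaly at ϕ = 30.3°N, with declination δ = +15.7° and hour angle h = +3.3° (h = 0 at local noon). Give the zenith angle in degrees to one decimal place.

θ_z = 14.9°

cos θ_z = sin ϕ sin δ + cos ϕ cos δ cos h = 0.136525 + 0.829806 = 0.966331.
θ_z = arccos(0.966331) = 14.9°.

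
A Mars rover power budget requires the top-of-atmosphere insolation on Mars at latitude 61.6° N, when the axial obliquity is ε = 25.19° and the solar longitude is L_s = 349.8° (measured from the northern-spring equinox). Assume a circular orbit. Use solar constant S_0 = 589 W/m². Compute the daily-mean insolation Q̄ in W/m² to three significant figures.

Solar declination: sin δ = sin ε · sin L_s = sin 25.19° × sin 349.8° = -0.07537, so δ = -4.323°.
cos h₀ = −tan(+61.6°) tan(-4.323°) = 0.1398, h₀ = 1.4305 rad.
Bracket: h₀ sin ϕ sin δ + cos ϕ cos δ sin h₀ = 1.4305×0.87965×-0.07537 + 0.47562×0.99716×0.99018 = -0.094841 + 0.469612 = 0.374771.
Q̄ = (S_0/π) × [bracket] = (589/π) × 0.374771 = 70.26 W/m².

Q̄ ≈ 70.3 W/m²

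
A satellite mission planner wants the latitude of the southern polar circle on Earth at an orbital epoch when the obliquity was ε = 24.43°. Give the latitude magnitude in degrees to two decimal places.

65.57°

The polar circle is the lowest latitude that experiences at least one full rotation of continuous darkness at the northern-summer solstice; it lies at |φ| = 90° − ε = 90° − 24.43° = 65.57°.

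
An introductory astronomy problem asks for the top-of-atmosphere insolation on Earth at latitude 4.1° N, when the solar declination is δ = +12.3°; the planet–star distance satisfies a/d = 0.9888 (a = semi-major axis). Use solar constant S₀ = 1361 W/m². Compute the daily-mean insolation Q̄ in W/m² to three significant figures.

Q̄ ≈ 423 W/m²

cos H₀ = −tan(+4.1°) tan(+12.300°) = -0.0156, H₀ = 1.5864 rad.
Bracket: H₀ sin φ sin δ + cos φ cos δ sin H₀ = 1.5864×0.07150×0.21303 + 0.99744×0.97705×0.99988 = 0.024163 + 0.974432 = 0.998595.
Inverse-square distance factor (a/d)² = 0.9888² = 0.977725.
Q̄ = (S₀/π) × 0.977725 × [bracket] = (1361/π) × 0.977725 × 0.998595 = 423.0 W/m².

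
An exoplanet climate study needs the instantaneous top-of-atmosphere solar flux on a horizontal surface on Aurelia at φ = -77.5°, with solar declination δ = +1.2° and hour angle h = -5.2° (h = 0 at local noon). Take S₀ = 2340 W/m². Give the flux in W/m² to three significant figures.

cos θ_z = sin φ sin δ + cos φ cos δ cos h = -0.020446 + 0.215502 = 0.195056.
Flux = S₀ · cos θ_z = 2340 × 0.195056 = 456.4 W/m².

456 W/m²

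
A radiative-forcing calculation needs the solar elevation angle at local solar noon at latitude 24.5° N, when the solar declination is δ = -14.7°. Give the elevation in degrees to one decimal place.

50.8°

At local noon the hour angle is zero, so the zenith angle equals |φ − δ| = |+24.5° − (-14.700°)| = 39.200°.
Elevation = 90° − 39.200° = 50.8°.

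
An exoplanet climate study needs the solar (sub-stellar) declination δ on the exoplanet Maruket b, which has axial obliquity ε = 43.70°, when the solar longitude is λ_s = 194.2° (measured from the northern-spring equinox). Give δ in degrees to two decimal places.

δ = -9.76°

sin δ = sin ε · sin λ_s = sin 43.70° × sin 194.2° = -0.169479.
δ = arcsin(-0.169479) = -9.76°.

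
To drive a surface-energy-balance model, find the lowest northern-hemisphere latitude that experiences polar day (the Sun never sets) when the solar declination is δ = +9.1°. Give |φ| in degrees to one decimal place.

Polar day requires cos H₀ = −tan φ tan δ ≤ −1, i.e. tan φ tan δ ≥ 1.
The boundary is |tan φ| · |tan δ| = 1, so |φ| = 90° − |δ| = 90° − 9.1° = 80.9° in the northern hemisphere.

|φ| = 80.9°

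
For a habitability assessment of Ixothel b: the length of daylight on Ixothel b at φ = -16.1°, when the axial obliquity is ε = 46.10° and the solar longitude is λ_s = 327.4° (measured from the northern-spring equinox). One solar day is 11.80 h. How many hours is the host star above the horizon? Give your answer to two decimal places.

Solar declination: sin δ = sin ε · sin λ_s = sin 46.10° × sin 327.4° = -0.38821, so δ = -22.843°.
cos H₀ = −tan φ · tan δ = −tan(-16.1°) × tan(-22.843°) = -0.1216, so H₀ = 1.6927 rad = 96.98°.
Daylight = 2H₀/(2π) × 11.80 h = (1.6927/π) × 11.80 = 6.36 h.

6.36 h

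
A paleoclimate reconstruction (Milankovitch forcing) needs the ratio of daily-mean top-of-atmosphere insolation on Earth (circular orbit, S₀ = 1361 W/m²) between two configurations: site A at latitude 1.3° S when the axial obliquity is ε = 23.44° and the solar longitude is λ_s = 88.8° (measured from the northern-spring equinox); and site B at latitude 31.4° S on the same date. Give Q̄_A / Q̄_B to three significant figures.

— Configuration A (φ=-1.3°):
Solar declination: sin δ = sin ε · sin λ_s = sin 23.44° × sin 88.8° = 0.39770, so δ = +23.435°.
cos H₀ = −tan(-1.3°) tan(+23.435°) = 0.0098, H₀ = 1.5610 rad.
Bracket: H₀ sin φ sin δ + cos φ cos δ sin H₀ = 1.5610×-0.02269×0.39770 + 0.99974×0.91751×0.99995 = -0.014086 + 0.917226 = 0.903140.
Q̄ = (S₀/π) × [bracket] = (1361/π) × 0.903140 = 391.26 W/m².
— Configuration B (φ=-31.4°):
cos H₀ = −tan(-31.4°) tan(+23.435°) = 0.2646, H₀ = 1.3030 rad.
Bracket: H₀ sin φ sin δ + cos φ cos δ sin H₀ = 1.3030×-0.52101×0.39770 + 0.85355×0.91751×0.96436 = -0.269989 + 0.755230 = 0.485241.
Q̄ = (S₀/π) × [bracket] = (1361/π) × 0.485241 = 210.22 W/m².
Ratio Q̄_A / Q̄_B = 391.26 / 210.22 = 1.861.

Q̄_A / Q̄_B ≈ 1.86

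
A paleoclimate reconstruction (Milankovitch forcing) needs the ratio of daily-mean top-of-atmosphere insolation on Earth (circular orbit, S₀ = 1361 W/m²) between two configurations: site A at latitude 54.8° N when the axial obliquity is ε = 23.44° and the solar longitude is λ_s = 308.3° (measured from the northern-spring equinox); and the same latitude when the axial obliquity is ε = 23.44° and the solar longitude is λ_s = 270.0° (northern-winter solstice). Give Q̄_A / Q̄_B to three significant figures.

Q̄_A / Q̄_B ≈ 1.70

— Configuration A (φ=+54.8°):
Solar declination: sin δ = sin ε · sin λ_s = sin 23.44° × sin 308.3° = -0.31218, so δ = -18.190°.
cos H₀ = −tan(+54.8°) tan(-18.190°) = 0.4658, H₀ = 1.0862 rad.
Bracket: H₀ sin φ sin δ + cos φ cos δ sin H₀ = 1.0862×0.81714×-0.31218 + 0.57643×0.95002×0.88488 = -0.277084 + 0.484578 = 0.207494.
Q̄ = (S₀/π) × [bracket] = (1361/π) × 0.207494 = 89.890 W/m².
— Configuration B (φ=+54.8°):
Solar declination: sin δ = sin ε · sin λ_s = sin 23.44° × sin 270.0° = -0.39779, so δ = -23.440°.
cos H₀ = −tan(+54.8°) tan(-23.440°) = 0.6146, H₀ = 0.9089 rad.
Bracket: H₀ sin φ sin δ + cos φ cos δ sin H₀ = 0.9089×0.81714×-0.39779 + 0.57643×0.91748×0.78882 = -0.295438 + 0.417178 = 0.121740.
Q̄ = (S₀/π) × [bracket] = (1361/π) × 0.121740 = 52.740 W/m².
Ratio Q̄_A / Q̄_B = 89.890 / 52.740 = 1.704.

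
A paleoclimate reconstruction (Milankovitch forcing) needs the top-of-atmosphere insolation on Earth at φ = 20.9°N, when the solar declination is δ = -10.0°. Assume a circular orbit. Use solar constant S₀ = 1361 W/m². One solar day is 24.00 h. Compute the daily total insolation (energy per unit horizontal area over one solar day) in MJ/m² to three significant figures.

30.9 MJ/m²

cos H₀ = −tan(+20.9°) tan(-10.000°) = 0.0673, H₀ = 1.5034 rad.
Bracket: H₀ sin φ sin δ + cos φ cos δ sin H₀ = 1.5034×0.35674×-0.17365 + 0.93420×0.98481×0.99773 = -0.093132 + 0.917921 = 0.824789.
Q̄ = (S₀/π) × [bracket] = (1361/π) × 0.824789 = 357.31 W/m².
Daily total = Q̄ × 24.00 h × 3600 s/h = 357.31 × 24.00 × 3600 / 10⁶ = 30.87 MJ/m².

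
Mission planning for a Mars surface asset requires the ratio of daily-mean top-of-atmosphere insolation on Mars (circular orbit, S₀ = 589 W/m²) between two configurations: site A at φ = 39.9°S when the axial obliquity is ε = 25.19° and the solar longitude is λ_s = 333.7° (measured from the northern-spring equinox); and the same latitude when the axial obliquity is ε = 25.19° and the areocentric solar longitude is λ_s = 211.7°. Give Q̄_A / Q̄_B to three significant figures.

— Configuration A (φ=-39.9°):
Solar declination: sin δ = sin ε · sin λ_s = sin 25.19° × sin 333.7° = -0.18858, so δ = -10.870°.
cos H₀ = −tan(-39.9°) tan(-10.870°) = -0.1606, H₀ = 1.7321 rad.
Bracket: H₀ sin φ sin δ + cos φ cos δ sin H₀ = 1.7321×-0.64145×-0.18858 + 0.76717×0.98206×0.98703 = 0.209523 + 0.743635 = 0.953158.
Q̄ = (S₀/π) × [bracket] = (589/π) × 0.953158 = 178.70 W/m².
— Configuration B (φ=-39.9°):
sin δ = sin 25.19° × sin 211.7° = -0.22365, so δ = -12.924°.
cos H₀ = −tan(-39.9°) tan(-12.924°) = -0.1919, H₀ = 1.7639 rad.
Bracket: H₀ sin φ sin δ + cos φ cos δ sin H₀ = 1.7639×-0.64145×-0.22365 + 0.76717×0.97467×0.98142 = 0.253050 + 0.733845 = 0.986895.
Q̄ = (S₀/π) × [bracket] = (589/π) × 0.986895 = 185.03 W/m².
Ratio Q̄_A / Q̄_B = 178.70 / 185.03 = 0.9658.

Q̄_A / Q̄_B ≈ 0.966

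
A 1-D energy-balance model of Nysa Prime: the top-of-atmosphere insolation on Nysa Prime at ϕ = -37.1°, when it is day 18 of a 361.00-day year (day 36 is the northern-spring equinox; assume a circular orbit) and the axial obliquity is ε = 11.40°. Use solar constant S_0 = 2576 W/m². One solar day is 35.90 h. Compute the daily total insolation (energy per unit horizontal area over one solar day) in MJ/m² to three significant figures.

Solar longitude: L_s = 360° × (18 − 36)/361.00 = -17.950°, i.e. -17.950° + 360° = 342.050°.
sin δ = sin 11.40° × sin 342.050° = -0.06092, so δ = -3.492°.
cos h₀ = −tan(-37.1°) tan(-3.492°) = -0.0462, h₀ = 1.6170 rad.
Bracket: h₀ sin ϕ sin δ + cos ϕ cos δ sin h₀ = 1.6170×-0.60321×-0.06092 + 0.79758×0.99814×0.99893 = 0.059421 + 0.795245 = 0.854666.
Q̄ = (S_0/π) × [bracket] = (2576/π) × 0.854666 = 700.80 W/m².
Daily total = Q̄ × 35.90 h × 3600 s/h = 700.80 × 35.90 × 3600 / 10⁶ = 90.57 MJ/m².

90.6 MJ/m²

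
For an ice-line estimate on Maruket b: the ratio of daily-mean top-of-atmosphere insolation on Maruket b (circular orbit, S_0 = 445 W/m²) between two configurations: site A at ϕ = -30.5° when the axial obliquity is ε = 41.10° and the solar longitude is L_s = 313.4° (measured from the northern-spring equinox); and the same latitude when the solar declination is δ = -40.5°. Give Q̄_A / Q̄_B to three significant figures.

— Configuration A (ϕ=-30.5°):
Solar declination: sin δ = sin ε · sin L_s = sin 41.10° × sin 313.4° = -0.47763, so δ = -28.531°.
cos h₀ = −tan(-30.5°) tan(-28.531°) = -0.3202, h₀ = 1.8968 rad.
Bracket: h₀ sin ϕ sin δ + cos ϕ cos δ sin h₀ = 1.8968×-0.50754×-0.47763 + 0.86163×0.87856×0.94734 = 0.459815 + 0.717130 = 1.176945.
Q̄ = (S_0/π) × [bracket] = (445/π) × 1.176945 = 166.71 W/m².
— Configuration B (ϕ=-30.5°):
cos h₀ = −tan(-30.5°) tan(-40.500°) = -0.5031, h₀ = 2.0980 rad.
Bracket: h₀ sin ϕ sin δ + cos ϕ cos δ sin h₀ = 2.0980×-0.50754×-0.64945 + 0.86163×0.76041×0.86423 = 0.691547 + 0.566237 = 1.257784.
Q̄ = (S_0/π) × [bracket] = (445/π) × 1.257784 = 178.16 W/m².
Ratio Q̄_A / Q̄_B = 166.71 / 178.16 = 0.9357.

Q̄_A / Q̄_B ≈ 0.936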